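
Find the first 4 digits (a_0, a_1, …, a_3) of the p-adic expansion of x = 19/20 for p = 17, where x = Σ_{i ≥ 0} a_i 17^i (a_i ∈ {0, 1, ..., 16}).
(a_0, …, a_3) = (12, 7, 14, 0)

v_17(19/20) = 0 (numerator and denominator both coprime to 17), so x ∈ ℤ_17^×. Compute digits iteratively via a_i = x_i mod 17, x_{i+1} = (x_i − a_i)/17, with x_0 = x:
  x_0 = 19/20;  a_0 = 12;  x_1 = (x_0 − 12)/17 = -13/20
  x_1 = -13/20;  a_1 = 7;  x_2 = (x_1 − 7)/17 = -9/20
  x_2 = -9/20;  a_2 = 14;  x_3 = (x_2 − 14)/17 = -17/20
  x_3 = -17/20;  a_3 = 0;  x_4 = (x_3 − 0)/17 = -1/20
Digits: (12, 7, 14, 0).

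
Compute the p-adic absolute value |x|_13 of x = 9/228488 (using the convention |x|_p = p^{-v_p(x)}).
|9/228488|_13 = 28561

Step 1 — compute v_13(x) by factoring powers of 13 out of the numerator and denominator: v_13(9/228488) = -4. Step 2 — apply |x|_p = p^{-v_p(x)} = 13^{4} = 28561.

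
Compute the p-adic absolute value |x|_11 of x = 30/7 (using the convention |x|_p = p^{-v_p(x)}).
|30/7|_11 = 1

Step 1 — compute v_11(x) by factoring powers of 11 out of the numerator and denominator: v_11(30/7) = 0. Step 2 — apply |x|_p = p^{-v_p(x)} = 11^{0} = 1.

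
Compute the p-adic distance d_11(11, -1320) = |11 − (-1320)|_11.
d_11(11, -1320) = 1/1331

Step 1 — x − y = 11 − (-1320) = 1331. Step 2 — v_11(1331) = 3 (factor: 1331 = (11^3 · 1); the sign does not affect v_p). Step 3 — |x − y|_11 = 11^{-3} = 1/1331.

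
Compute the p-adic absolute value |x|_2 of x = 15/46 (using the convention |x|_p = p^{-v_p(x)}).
|15/46|_2 = 2

Step 1 — compute v_2(x) by factoring powers of 2 out of the numerator and denominator: v_2(15/46) = -1. Step 2 — apply |x|_p = p^{-v_p(x)} = 2^{1} = 2.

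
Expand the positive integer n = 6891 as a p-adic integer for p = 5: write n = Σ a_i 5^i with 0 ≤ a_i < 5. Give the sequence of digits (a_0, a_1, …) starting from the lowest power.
(a_0, a_1, …) = (1, 3, 0, 0, 1, 2)

Repeated division by 5 gives the digits low-to-high: 6891 = 1 + 3·5^1 + 1·5^4 + 2·5^5. Digit sequence: (1, 3, 0, 0, 1, 2).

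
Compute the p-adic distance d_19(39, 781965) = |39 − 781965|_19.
d_19(39, 781965) = 1/130321

Step 1 — x − y = 39 − 781965 = -781926. Step 2 — v_19(-781926) = 4 (factor: -781926 = −(19^4 · 6); the sign does not affect v_p). Step 3 — |x − y|_19 = 19^{-4} = 1/130321.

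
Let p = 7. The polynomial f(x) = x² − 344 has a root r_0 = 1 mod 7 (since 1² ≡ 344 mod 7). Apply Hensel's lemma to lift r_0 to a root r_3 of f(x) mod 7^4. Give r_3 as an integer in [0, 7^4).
r_3 = 1373 (mod 2401)

Hensel's recurrence: r_{i+1} = r_i − f(r_i)·(f′(r_i))^{-1} mod 7^{i+2}, with f′(x) = 2x. Iterate:
  r_0 = 1 (mod 7)
  r_1 = 1 (mod 49)
  r_2 = 1 (mod 343)
  r_3 = 1373 (mod 2401)
Final: r_3 = 1373, and one checks f(r_3) ≡ 0 mod 7^4.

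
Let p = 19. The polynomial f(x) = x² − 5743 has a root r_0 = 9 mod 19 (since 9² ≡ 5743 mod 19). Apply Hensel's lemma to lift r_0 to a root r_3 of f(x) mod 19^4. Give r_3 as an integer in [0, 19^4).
r_3 = 112394 (mod 130321)

Hensel's recurrence: r_{i+1} = r_i − f(r_i)·(f′(r_i))^{-1} mod 19^{i+2}, with f′(x) = 2x. Iterate:
  r_0 = 9 (mod 19)
  r_1 = 123 (mod 361)
  r_2 = 2650 (mod 6859)
  r_3 = 112394 (mod 130321)
Final: r_3 = 112394, and one checks f(r_3) ≡ 0 mod 19^4.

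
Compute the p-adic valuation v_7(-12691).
v_7(-12691) = 3

v_7(n) is the largest exponent k such that 7^k divides n. Factor out: -12691 = -7^3 · 37. (Sign doesn't affect v_p.) So v_7(-12691) = 3.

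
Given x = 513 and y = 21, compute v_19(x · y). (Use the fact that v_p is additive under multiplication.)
v_19(10773) = 1

v_p(x) = 1 (factor: 513 = 19^1 · 27); v_p(y) = 0 (factor: 21 = 19^0 · 21). Additivity: v_p(xy) = v_p(x) + v_p(y) = 1 + 0 = 1. (Direct check: xy = 10773 = 19^1 · (567).)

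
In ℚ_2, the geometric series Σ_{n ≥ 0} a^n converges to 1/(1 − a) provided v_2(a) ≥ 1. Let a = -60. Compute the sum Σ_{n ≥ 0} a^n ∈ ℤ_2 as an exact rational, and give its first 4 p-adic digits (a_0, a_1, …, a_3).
Σ a^n = 1/(1 − a) = 1/61;  first 4 digits = (1, 0, 1, 0)

v_2(a) = 2 ≥ 1, so the series converges in ℤ_2 to 1/(1 − a) = 1/(1 − (-60)) = 1/61. Expand this rational in ℤ_2: compute digits iteratively via d_i = x_i mod 2, x_{i+1} = (x_i − d_i)/2. The first 4 digits are (1, 0, 1, 0).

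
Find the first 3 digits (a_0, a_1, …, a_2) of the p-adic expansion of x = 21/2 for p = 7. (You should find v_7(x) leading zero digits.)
(a_0, …, a_2) = (0, 5, 3)

v_7(21/2) = 1, so a_0 = ... = a_0 = 0. Factor out: x = 7^1 · u with u = 3/2 a unit in ℤ_7. Expand u iteratively via a_{v+i} = u_i mod 7, u_{i+1} = (u_i − a_{v+i})/7:
  u_0 = 3/2;  a_1 = 5;  u_1 = (u_0 − 5)/7 = -1/2
  u_1 = -1/2;  a_2 = 3;  u_2 = (u_1 − 3)/7 = -1/2
Digits: (0, 5, 3).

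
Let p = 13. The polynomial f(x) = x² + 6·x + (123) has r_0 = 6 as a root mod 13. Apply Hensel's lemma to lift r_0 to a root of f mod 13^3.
r_2 = 643 (mod 2197)

Hensel: r_{i+1} = r_i − f(r_i)·(f′(r_i))^{-1} mod 13^{i+2}, f′(x) = 2x + 6. Iterate:
  r_0 = 6 (mod 13)
  r_1 = 136 (mod 169)
  r_2 = 643 (mod 2197)
Final: r = 643 satisfies f(r) ≡ 0 mod 13^3.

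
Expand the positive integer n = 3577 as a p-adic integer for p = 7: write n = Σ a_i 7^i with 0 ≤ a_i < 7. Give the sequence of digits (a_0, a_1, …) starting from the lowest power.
(a_0, a_1, …) = (0, 0, 3, 3, 1)

Repeated division by 7 gives the digits low-to-high: 3577 = 3·7^2 + 3·7^3 + 1·7^4. Digit sequence: (0, 0, 3, 3, 1).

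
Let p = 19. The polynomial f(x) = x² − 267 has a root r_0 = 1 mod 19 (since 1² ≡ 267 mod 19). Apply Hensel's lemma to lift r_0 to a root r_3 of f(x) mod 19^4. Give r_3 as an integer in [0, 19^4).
r_3 = 125040 (mod 130321)

Hensel's recurrence: r_{i+1} = r_i − f(r_i)·(f′(r_i))^{-1} mod 19^{i+2}, with f′(x) = 2x. Iterate:
  r_0 = 1 (mod 19)
  r_1 = 134 (mod 361)
  r_2 = 1578 (mod 6859)
  r_3 = 125040 (mod 130321)
Final: r_3 = 125040, and one checks f(r_3) ≡ 0 mod 19^4.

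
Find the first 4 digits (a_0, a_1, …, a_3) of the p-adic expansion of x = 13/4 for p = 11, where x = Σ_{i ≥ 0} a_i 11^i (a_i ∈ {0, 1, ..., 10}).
(a_0, …, a_3) = (6, 8, 2, 8)

v_11(13/4) = 0 (numerator and denominator both coprime to 11), so x ∈ ℤ_11^×. Compute digits iteratively via a_i = x_i mod 11, x_{i+1} = (x_i − a_i)/11, with x_0 = x:
  x_0 = 13/4;  a_0 = 6;  x_1 = (x_0 − 6)/11 = -1/4
  x_1 = -1/4;  a_1 = 8;  x_2 = (x_1 − 8)/11 = -3/4
  x_2 = -3/4;  a_2 = 2;  x_3 = (x_2 − 2)/11 = -1/4
  x_3 = -1/4;  a_3 = 8;  x_4 = (x_3 − 8)/11 = -3/4
Digits: (6, 8, 2, 8).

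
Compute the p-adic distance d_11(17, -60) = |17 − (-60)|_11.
d_11(17, -60) = 1/11

Step 1 — x − y = 17 − (-60) = 77. Step 2 — v_11(77) = 1 (factor: 77 = (11^1 · 7); the sign does not affect v_p). Step 3 — |x − y|_11 = 11^{-1} = 1/11.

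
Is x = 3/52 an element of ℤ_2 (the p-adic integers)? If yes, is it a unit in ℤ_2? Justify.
x ∉ ℤ_2 (v_2(x) = -2 < 0)

ℤ_2 = {x ∈ ℚ_2 : v_2(x) ≥ 0} and ℤ_2^× = {x ∈ ℤ_2 : v_2(x) = 0}. Here v_2(3/52) = v_2(num) − v_2(den) = -2; compare against these criteria.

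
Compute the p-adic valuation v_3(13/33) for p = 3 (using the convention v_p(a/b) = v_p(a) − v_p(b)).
v_3(13/33) = -1

Factor powers of 3 from the numerator and denominator of the reduced fraction: 13 = 3^0 · 13 and 33 = 3^1 · 11. Apply v_p(a/b) = v_p(a) − v_p(b): v_3(13/33) = 0 − 1 = -1.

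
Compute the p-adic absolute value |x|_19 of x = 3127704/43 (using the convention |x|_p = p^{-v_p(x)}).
|3127704/43|_19 = 1/130321

Step 1 — compute v_19(x) by factoring powers of 19 out of the numerator and denominator: v_19(3127704/43) = 4. Step 2 — apply |x|_p = p^{-v_p(x)} = 19^{-4} = 1/130321.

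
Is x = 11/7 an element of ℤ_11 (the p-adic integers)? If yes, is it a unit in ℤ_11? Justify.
x ∈ ℤ_11 but not a unit; v_11(x) = 1 > 0

ℤ_11 = {x ∈ ℚ_11 : v_11(x) ≥ 0} and ℤ_11^× = {x ∈ ℤ_11 : v_11(x) = 0}. Here v_11(11/7) = v_11(num) − v_11(den) = 1; compare against these criteria.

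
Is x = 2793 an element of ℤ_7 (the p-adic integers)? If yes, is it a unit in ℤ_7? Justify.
x ∈ ℤ_7 but not a unit; v_7(x) = 2 > 0

ℤ_7 = {x ∈ ℚ_7 : v_7(x) ≥ 0} and ℤ_7^× = {x ∈ ℤ_7 : v_7(x) = 0}. Here v_7(2793) = v_7(num) − v_7(den) = 2; compare against these criteria.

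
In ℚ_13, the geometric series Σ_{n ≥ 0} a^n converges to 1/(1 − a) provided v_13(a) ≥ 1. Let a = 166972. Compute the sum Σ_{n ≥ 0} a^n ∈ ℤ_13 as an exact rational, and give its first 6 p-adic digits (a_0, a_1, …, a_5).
Σ a^n = 1/(1 − a) = -1/166971;  first 6 digits = (1, 0, 0, 11, 5, 0)

v_13(a) = 3 ≥ 1, so the series converges in ℤ_13 to 1/(1 − a) = 1/(1 − 166972) = -1/166971. Expand this rational in ℤ_13: compute digits iteratively via d_i = x_i mod 13, x_{i+1} = (x_i − d_i)/13. The first 6 digits are (1, 0, 0, 11, 5, 0).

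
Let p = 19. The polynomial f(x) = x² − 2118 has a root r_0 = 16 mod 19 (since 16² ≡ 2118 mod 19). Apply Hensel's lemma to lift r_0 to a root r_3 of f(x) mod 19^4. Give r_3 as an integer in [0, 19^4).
r_3 = 127981 (mod 130321)

Hensel's recurrence: r_{i+1} = r_i − f(r_i)·(f′(r_i))^{-1} mod 19^{i+2}, with f′(x) = 2x. Iterate:
  r_0 = 16 (mod 19)
  r_1 = 187 (mod 361)
  r_2 = 4519 (mod 6859)
  r_3 = 127981 (mod 130321)
Final: r_3 = 127981, and one checks f(r_3) ≡ 0 mod 19^4.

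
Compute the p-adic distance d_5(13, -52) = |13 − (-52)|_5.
d_5(13, -52) = 1/5

Step 1 — x − y = 13 − (-52) = 65. Step 2 — v_5(65) = 1 (factor: 65 = (5^1 · 13); the sign does not affect v_p). Step 3 — |x − y|_5 = 5^{-1} = 1/5.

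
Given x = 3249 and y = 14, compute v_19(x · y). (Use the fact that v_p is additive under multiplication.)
v_19(45486) = 2

v_p(x) = 2 (factor: 3249 = 19^2 · 9); v_p(y) = 0 (factor: 14 = 19^0 · 14). Additivity: v_p(xy) = v_p(x) + v_p(y) = 2 + 0 = 2. (Direct check: xy = 45486 = 19^2 · (126).)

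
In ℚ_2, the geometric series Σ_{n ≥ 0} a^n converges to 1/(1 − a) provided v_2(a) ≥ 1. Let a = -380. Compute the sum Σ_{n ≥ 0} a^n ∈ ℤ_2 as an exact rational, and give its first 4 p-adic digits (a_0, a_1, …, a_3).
Σ a^n = 1/(1 − a) = 1/381;  first 4 digits = (1, 0, 1, 0)

v_2(a) = 2 ≥ 1, so the series converges in ℤ_2 to 1/(1 − a) = 1/(1 − (-380)) = 1/381. Expand this rational in ℤ_2: compute digits iteratively via d_i = x_i mod 2, x_{i+1} = (x_i − d_i)/2. The first 4 digits are (1, 0, 1, 0).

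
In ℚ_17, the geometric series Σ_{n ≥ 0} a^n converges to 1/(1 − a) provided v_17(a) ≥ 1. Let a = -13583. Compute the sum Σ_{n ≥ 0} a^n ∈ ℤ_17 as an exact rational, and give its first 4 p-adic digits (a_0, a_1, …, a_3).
Σ a^n = 1/(1 − a) = 1/13584;  first 4 digits = (1, 0, 4, 14)

v_17(a) = 2 ≥ 1, so the series converges in ℤ_17 to 1/(1 − a) = 1/(1 − (-13583)) = 1/13584. Expand this rational in ℤ_17: compute digits iteratively via d_i = x_i mod 17, x_{i+1} = (x_i − d_i)/17. The first 4 digits are (1, 0, 4, 14).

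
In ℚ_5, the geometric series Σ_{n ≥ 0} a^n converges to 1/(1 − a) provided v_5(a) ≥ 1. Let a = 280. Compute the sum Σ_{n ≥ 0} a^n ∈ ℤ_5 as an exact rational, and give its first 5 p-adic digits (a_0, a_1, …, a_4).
Σ a^n = 1/(1 − a) = -1/279;  first 5 digits = (1, 1, 2, 0, 0)

v_5(a) = 1 ≥ 1, so the series converges in ℤ_5 to 1/(1 − a) = 1/(1 − 280) = -1/279. Expand this rational in ℤ_5: compute digits iteratively via d_i = x_i mod 5, x_{i+1} = (x_i − d_i)/5. The first 5 digits are (1, 1, 2, 0, 0).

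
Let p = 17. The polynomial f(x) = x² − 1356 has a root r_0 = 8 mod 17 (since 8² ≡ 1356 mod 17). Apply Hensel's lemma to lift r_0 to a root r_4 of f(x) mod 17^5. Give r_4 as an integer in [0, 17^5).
r_4 = 859936 (mod 1419857)

Hensel's recurrence: r_{i+1} = r_i − f(r_i)·(f′(r_i))^{-1} mod 17^{i+2}, with f′(x) = 2x. Iterate:
  r_0 = 8 (mod 17)
  r_1 = 161 (mod 289)
  r_2 = 161 (mod 4913)
  r_3 = 24726 (mod 83521)
  r_4 = 859936 (mod 1419857)
Final: r_4 = 859936, and one checks f(r_4) ≡ 0 mod 17^5.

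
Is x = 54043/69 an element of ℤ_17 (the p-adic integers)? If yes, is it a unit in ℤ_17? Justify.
x ∈ ℤ_17 but not a unit; v_17(x) = 3 > 0

ℤ_17 = {x ∈ ℚ_17 : v_17(x) ≥ 0} and ℤ_17^× = {x ∈ ℤ_17 : v_17(x) = 0}. Here v_17(54043/69) = v_17(num) − v_17(den) = 3; compare against these criteria.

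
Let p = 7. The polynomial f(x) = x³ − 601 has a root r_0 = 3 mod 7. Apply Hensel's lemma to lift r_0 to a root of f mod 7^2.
r_1 = 17 (mod 49)

Hensel: r_{i+1} = r_i − f(r_i)/f′(r_i) mod 7^{i+2}, where f′(x) = 3x². Iterate:
  r_0 = 3 (mod 7)
  r_1 = 17 (mod 49)
Final: r = 17 with f(r) ≡ 0 mod 7^2.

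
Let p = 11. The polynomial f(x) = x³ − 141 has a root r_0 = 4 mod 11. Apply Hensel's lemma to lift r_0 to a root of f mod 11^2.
r_1 = 114 (mod 121)

Hensel: r_{i+1} = r_i − f(r_i)/f′(r_i) mod 11^{i+2}, where f′(x) = 3x². Iterate:
  r_0 = 4 (mod 11)
  r_1 = 114 (mod 121)
Final: r = 114 with f(r) ≡ 0 mod 11^2.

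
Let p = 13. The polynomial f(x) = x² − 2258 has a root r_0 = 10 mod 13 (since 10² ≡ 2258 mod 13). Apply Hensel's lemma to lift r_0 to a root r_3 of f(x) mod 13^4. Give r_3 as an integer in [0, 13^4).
r_3 = 17170 (mod 28561)

Hensel's recurrence: r_{i+1} = r_i − f(r_i)·(f′(r_i))^{-1} mod 13^{i+2}, with f′(x) = 2x. Iterate:
  r_0 = 10 (mod 13)
  r_1 = 101 (mod 169)
  r_2 = 1791 (mod 2197)
  r_3 = 17170 (mod 28561)
Final: r_3 = 17170, and one checks f(r_3) ≡ 0 mod 13^4.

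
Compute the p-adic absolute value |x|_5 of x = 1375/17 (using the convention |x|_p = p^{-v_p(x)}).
|1375/17|_5 = 1/125

Step 1 — compute v_5(x) by factoring powers of 5 out of the numerator and denominator: v_5(1375/17) = 3. Step 2 — apply |x|_p = p^{-v_p(x)} = 5^{-3} = 1/125.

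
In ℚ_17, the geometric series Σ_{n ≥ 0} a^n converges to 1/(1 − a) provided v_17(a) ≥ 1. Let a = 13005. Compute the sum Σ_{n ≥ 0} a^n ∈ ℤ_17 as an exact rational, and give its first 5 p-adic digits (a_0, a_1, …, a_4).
Σ a^n = 1/(1 − a) = -1/13004;  first 5 digits = (1, 0, 11, 2, 2)

v_17(a) = 2 ≥ 1, so the series converges in ℤ_17 to 1/(1 − a) = 1/(1 − 13005) = -1/13004. Expand this rational in ℤ_17: compute digits iteratively via d_i = x_i mod 17, x_{i+1} = (x_i − d_i)/17. The first 5 digits are (1, 0, 11, 2, 2).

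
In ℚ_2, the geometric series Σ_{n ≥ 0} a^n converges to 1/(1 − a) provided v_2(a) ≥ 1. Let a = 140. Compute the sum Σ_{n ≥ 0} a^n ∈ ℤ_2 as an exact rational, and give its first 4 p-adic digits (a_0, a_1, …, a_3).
Σ a^n = 1/(1 − a) = -1/139;  first 4 digits = (1, 0, 1, 1)

v_2(a) = 2 ≥ 1, so the series converges in ℤ_2 to 1/(1 − a) = 1/(1 − 140) = -1/139. Expand this rational in ℤ_2: compute digits iteratively via d_i = x_i mod 2, x_{i+1} = (x_i − d_i)/2. The first 4 digits are (1, 0, 1, 1).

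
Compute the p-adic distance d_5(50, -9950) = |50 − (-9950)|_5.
d_5(50, -9950) = 1/625

Step 1 — x − y = 50 − (-9950) = 10000. Step 2 — v_5(10000) = 4 (factor: 10000 = (5^4 · 16); the sign does not affect v_p). Step 3 — |x − y|_5 = 5^{-4} = 1/625.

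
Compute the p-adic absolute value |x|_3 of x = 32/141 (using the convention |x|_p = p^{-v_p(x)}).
|32/141|_3 = 3

Step 1 — compute v_3(x) by factoring powers of 3 out of the numerator and denominator: v_3(32/141) = -1. Step 2 — apply |x|_p = p^{-v_p(x)} = 3^{1} = 3.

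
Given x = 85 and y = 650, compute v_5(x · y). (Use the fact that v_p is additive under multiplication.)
v_5(55250) = 3

v_p(x) = 1 (factor: 85 = 5^1 · 17); v_p(y) = 2 (factor: 650 = 5^2 · 26). Additivity: v_p(xy) = v_p(x) + v_p(y) = 1 + 2 = 3. (Direct check: xy = 55250 = 5^3 · (442).)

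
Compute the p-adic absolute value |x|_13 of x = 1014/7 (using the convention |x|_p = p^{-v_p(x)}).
|1014/7|_13 = 1/169

Step 1 — compute v_13(x) by factoring powers of 13 out of the numerator and denominator: v_13(1014/7) = 2. Step 2 — apply |x|_p = p^{-v_p(x)} = 13^{-2} = 1/169.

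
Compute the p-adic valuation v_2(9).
v_2(9) = 0

v_2(n) is the largest exponent k such that 2^k divides n. Factor out: 9 = 2^0 · 9. (Sign doesn't affect v_p.) So v_2(9) = 0.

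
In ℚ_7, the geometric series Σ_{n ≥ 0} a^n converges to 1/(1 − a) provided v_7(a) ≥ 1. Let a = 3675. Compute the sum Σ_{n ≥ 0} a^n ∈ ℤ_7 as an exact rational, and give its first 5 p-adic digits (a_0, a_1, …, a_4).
Σ a^n = 1/(1 − a) = -1/3674;  first 5 digits = (1, 0, 5, 3, 5)

v_7(a) = 2 ≥ 1, so the series converges in ℤ_7 to 1/(1 − a) = 1/(1 − 3675) = -1/3674. Expand this rational in ℤ_7: compute digits iteratively via d_i = x_i mod 7, x_{i+1} = (x_i − d_i)/7. The first 5 digits are (1, 0, 5, 3, 5).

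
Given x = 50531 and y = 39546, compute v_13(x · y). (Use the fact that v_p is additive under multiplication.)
v_13(1998298926) = 6

v_p(x) = 3 (factor: 50531 = 13^3 · 23); v_p(y) = 3 (factor: 39546 = 13^3 · 18). Additivity: v_p(xy) = v_p(x) + v_p(y) = 3 + 3 = 6. (Direct check: xy = 1998298926 = 13^6 · (414).)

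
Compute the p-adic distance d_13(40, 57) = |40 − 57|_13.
d_13(40, 57) = 1

Step 1 — x − y = 40 − 57 = -17. Step 2 — v_13(-17) = 0 (factor: -17 = −(13^0 · 17); the sign does not affect v_p). Step 3 — |x − y|_13 = 13^{0} = 1.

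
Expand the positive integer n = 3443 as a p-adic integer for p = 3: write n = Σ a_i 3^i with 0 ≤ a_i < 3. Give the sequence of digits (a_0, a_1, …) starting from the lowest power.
(a_0, a_1, …) = (2, 1, 1, 1, 0, 2, 1, 1)

Repeated division by 3 gives the digits low-to-high: 3443 = 2 + 1·3^1 + 1·3^2 + 1·3^3 + 2·3^5 + 1·3^6 + 1·3^7. Digit sequence: (2, 1, 1, 1, 0, 2, 1, 1).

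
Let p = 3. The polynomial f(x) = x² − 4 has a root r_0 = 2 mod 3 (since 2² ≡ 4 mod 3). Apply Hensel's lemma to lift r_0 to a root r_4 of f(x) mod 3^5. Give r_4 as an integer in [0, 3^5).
r_4 = 2 (mod 243)

Hensel's recurrence: r_{i+1} = r_i − f(r_i)·(f′(r_i))^{-1} mod 3^{i+2}, with f′(x) = 2x. Iterate:
  r_0 = 2 (mod 3)
  r_1 = 2 (mod 9)
  r_2 = 2 (mod 27)
  r_3 = 2 (mod 81)
  r_4 = 2 (mod 243)
Final: r_4 = 2, and one checks f(r_4) ≡ 0 mod 3^5.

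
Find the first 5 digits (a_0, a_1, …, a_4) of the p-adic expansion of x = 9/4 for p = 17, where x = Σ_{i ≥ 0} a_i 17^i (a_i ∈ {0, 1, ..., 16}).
(a_0, …, a_4) = (15, 12, 12, 12, 12)

v_17(9/4) = 0 (numerator and denominator both coprime to 17), so x ∈ ℤ_17^×. Compute digits iteratively via a_i = x_i mod 17, x_{i+1} = (x_i − a_i)/17, with x_0 = x:
  x_0 = 9/4;  a_0 = 15;  x_1 = (x_0 − 15)/17 = -3/4
  x_1 = -3/4;  a_1 = 12;  x_2 = (x_1 − 12)/17 = -3/4
  x_2 = -3/4;  a_2 = 12;  x_3 = (x_2 − 12)/17 = -3/4
  x_3 = -3/4;  a_3 = 12;  x_4 = (x_3 − 12)/17 = -3/4
  x_4 = -3/4;  a_4 = 12;  x_5 = (x_4 − 12)/17 = -3/4
Digits: (15, 12, 12, 12, 12).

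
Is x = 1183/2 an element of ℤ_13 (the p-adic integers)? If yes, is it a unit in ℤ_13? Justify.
x ∈ ℤ_13 but not a unit; v_13(x) = 2 > 0

ℤ_13 = {x ∈ ℚ_13 : v_13(x) ≥ 0} and ℤ_13^× = {x ∈ ℤ_13 : v_13(x) = 0}. Here v_13(1183/2) = v_13(num) − v_13(den) = 2; compare against these criteria.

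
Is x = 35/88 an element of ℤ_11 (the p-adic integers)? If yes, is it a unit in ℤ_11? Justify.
x ∉ ℤ_11 (v_11(x) = -1 < 0)

ℤ_11 = {x ∈ ℚ_11 : v_11(x) ≥ 0} and ℤ_11^× = {x ∈ ℤ_11 : v_11(x) = 0}. Here v_11(35/88) = v_11(num) − v_11(den) = -1; compare against these criteria.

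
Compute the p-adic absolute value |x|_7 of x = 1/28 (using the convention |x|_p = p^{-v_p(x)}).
|1/28|_7 = 7

Step 1 — compute v_7(x) by factoring powers of 7 out of the numerator and denominator: v_7(1/28) = -1. Step 2 — apply |x|_p = p^{-v_p(x)} = 7^{1} = 7.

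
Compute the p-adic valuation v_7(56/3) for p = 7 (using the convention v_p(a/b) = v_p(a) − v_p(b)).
v_7(56/3) = 1

Factor powers of 7 from the numerator and denominator of the reduced fraction: 56 = 7^1 · 8 and 3 = 7^0 · 3. Apply v_p(a/b) = v_p(a) − v_p(b): v_7(56/3) = 1 − 0 = 1.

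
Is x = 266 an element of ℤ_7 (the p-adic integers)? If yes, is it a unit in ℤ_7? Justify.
x ∈ ℤ_7 but not a unit; v_7(x) = 1 > 0

ℤ_7 = {x ∈ ℚ_7 : v_7(x) ≥ 0} and ℤ_7^× = {x ∈ ℤ_7 : v_7(x) = 0}. Here v_7(266) = v_7(num) − v_7(den) = 1; compare against these criteria.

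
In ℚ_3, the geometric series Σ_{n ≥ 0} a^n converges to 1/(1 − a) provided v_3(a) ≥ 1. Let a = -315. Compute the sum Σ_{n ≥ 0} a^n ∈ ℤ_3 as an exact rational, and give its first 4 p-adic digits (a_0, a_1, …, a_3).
Σ a^n = 1/(1 − a) = 1/316;  first 4 digits = (1, 0, 1, 0)

v_3(a) = 2 ≥ 1, so the series converges in ℤ_3 to 1/(1 − a) = 1/(1 − (-315)) = 1/316. Expand this rational in ℤ_3: compute digits iteratively via d_i = x_i mod 3, x_{i+1} = (x_i − d_i)/3. The first 4 digits are (1, 0, 1, 0).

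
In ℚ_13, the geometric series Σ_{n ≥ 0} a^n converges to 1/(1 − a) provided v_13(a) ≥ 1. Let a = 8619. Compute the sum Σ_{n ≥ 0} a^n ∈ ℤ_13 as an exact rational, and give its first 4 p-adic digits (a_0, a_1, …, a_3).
Σ a^n = 1/(1 − a) = -1/8618;  first 4 digits = (1, 0, 12, 3)

v_13(a) = 2 ≥ 1, so the series converges in ℤ_13 to 1/(1 − a) = 1/(1 − 8619) = -1/8618. Expand this rational in ℤ_13: compute digits iteratively via d_i = x_i mod 13, x_{i+1} = (x_i − d_i)/13. The first 4 digits are (1, 0, 12, 3).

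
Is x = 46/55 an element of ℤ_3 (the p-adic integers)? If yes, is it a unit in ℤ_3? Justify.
x ∈ ℤ_3^× (unit); v_3(x) = 0

ℤ_3 = {x ∈ ℚ_3 : v_3(x) ≥ 0} and ℤ_3^× = {x ∈ ℤ_3 : v_3(x) = 0}. Here v_3(46/55) = v_3(num) − v_3(den) = 0; compare against these criteria.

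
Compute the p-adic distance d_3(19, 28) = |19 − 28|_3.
d_3(19, 28) = 1/9

Step 1 — x − y = 19 − 28 = -9. Step 2 — v_3(-9) = 2 (factor: -9 = −(3^2 · 1); the sign does not affect v_p). Step 3 — |x − y|_3 = 3^{-2} = 1/9.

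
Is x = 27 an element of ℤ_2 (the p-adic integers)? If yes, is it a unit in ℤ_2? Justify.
x ∈ ℤ_2^× (unit); v_2(x) = 0

ℤ_2 = {x ∈ ℚ_2 : v_2(x) ≥ 0} and ℤ_2^× = {x ∈ ℤ_2 : v_2(x) = 0}. Here v_2(27) = v_2(num) − v_2(den) = 0; compare against these criteria.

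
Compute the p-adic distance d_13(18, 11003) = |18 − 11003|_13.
d_13(18, 11003) = 1/2197

Step 1 — x − y = 18 − 11003 = -10985. Step 2 — v_13(-10985) = 3 (factor: -10985 = −(13^3 · 5); the sign does not affect v_p). Step 3 — |x − y|_13 = 13^{-3} = 1/2197.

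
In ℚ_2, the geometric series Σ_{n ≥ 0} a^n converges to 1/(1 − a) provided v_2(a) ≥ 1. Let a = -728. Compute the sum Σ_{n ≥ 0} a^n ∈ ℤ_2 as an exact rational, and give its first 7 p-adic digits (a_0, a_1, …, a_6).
Σ a^n = 1/(1 − a) = 1/729;  first 7 digits = (1, 0, 0, 1, 0, 1, 1)

v_2(a) = 3 ≥ 1, so the series converges in ℤ_2 to 1/(1 − a) = 1/(1 − (-728)) = 1/729. Expand this rational in ℤ_2: compute digits iteratively via d_i = x_i mod 2, x_{i+1} = (x_i − d_i)/2. The first 7 digits are (1, 0, 0, 1, 0, 1, 1).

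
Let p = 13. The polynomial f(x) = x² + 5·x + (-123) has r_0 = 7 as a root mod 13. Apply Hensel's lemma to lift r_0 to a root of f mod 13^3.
r_2 = 267 (mod 2197)

Hensel: r_{i+1} = r_i − f(r_i)·(f′(r_i))^{-1} mod 13^{i+2}, f′(x) = 2x + 5. Iterate:
  r_0 = 7 (mod 13)
  r_1 = 98 (mod 169)
  r_2 = 267 (mod 2197)
Final: r = 267 satisfies f(r) ≡ 0 mod 13^3.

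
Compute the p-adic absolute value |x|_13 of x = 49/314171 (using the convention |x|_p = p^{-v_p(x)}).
|49/314171|_13 = 28561

Step 1 — compute v_13(x) by factoring powers of 13 out of the numerator and denominator: v_13(49/314171) = -4. Step 2 — apply |x|_p = p^{-v_p(x)} = 13^{4} = 28561.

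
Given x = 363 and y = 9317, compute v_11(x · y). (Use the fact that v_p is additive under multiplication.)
v_11(3382071) = 5

v_p(x) = 2 (factor: 363 = 11^2 · 3); v_p(y) = 3 (factor: 9317 = 11^3 · 7). Additivity: v_p(xy) = v_p(x) + v_p(y) = 2 + 3 = 5. (Direct check: xy = 3382071 = 11^5 · (21).)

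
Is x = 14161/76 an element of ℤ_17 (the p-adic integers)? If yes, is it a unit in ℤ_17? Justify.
x ∈ ℤ_17 but not a unit; v_17(x) = 2 > 0

ℤ_17 = {x ∈ ℚ_17 : v_17(x) ≥ 0} and ℤ_17^× = {x ∈ ℤ_17 : v_17(x) = 0}. Here v_17(14161/76) = v_17(num) − v_17(den) = 2; compare against these criteria.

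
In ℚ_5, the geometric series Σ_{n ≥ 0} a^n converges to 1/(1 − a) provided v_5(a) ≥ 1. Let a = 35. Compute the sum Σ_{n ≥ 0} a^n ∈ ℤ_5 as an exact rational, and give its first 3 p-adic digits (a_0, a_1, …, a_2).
Σ a^n = 1/(1 − a) = -1/34;  first 3 digits = (1, 2, 0)

v_5(a) = 1 ≥ 1, so the series converges in ℤ_5 to 1/(1 − a) = 1/(1 − 35) = -1/34. Expand this rational in ℤ_5: compute digits iteratively via d_i = x_i mod 5, x_{i+1} = (x_i − d_i)/5. The first 3 digits are (1, 2, 0).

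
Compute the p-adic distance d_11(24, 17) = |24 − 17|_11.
d_11(24, 17) = 1

Step 1 — x − y = 24 − 17 = 7. Step 2 — v_11(7) = 0 (factor: 7 = (11^0 · 7); the sign does not affect v_p). Step 3 — |x − y|_11 = 11^{0} = 1.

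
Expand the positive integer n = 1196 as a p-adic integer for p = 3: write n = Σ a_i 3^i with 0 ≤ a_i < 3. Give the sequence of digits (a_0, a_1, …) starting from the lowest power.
(a_0, a_1, …) = (2, 2, 0, 2, 2, 1, 1)

Repeated division by 3 gives the digits low-to-high: 1196 = 2 + 2·3^1 + 2·3^3 + 2·3^4 + 1·3^5 + 1·3^6. Digit sequence: (2, 2, 0, 2, 2, 1, 1).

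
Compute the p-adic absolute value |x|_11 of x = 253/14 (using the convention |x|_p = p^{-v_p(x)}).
|253/14|_11 = 1/11

Step 1 — compute v_11(x) by factoring powers of 11 out of the numerator and denominator: v_11(253/14) = 1. Step 2 — apply |x|_p = p^{-v_p(x)} = 11^{-1} = 1/11.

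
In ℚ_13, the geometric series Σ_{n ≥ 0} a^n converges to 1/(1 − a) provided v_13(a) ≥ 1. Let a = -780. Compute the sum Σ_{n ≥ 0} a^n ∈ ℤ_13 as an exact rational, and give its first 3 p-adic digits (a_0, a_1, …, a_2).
Σ a^n = 1/(1 − a) = 1/781;  first 3 digits = (1, 5, 7)

v_13(a) = 1 ≥ 1, so the series converges in ℤ_13 to 1/(1 − a) = 1/(1 − (-780)) = 1/781. Expand this rational in ℤ_13: compute digits iteratively via d_i = x_i mod 13, x_{i+1} = (x_i − d_i)/13. The first 3 digits are (1, 5, 7).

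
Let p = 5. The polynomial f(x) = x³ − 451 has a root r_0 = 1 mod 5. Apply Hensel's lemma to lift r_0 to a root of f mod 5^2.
r_1 = 1 (mod 25)

Hensel: r_{i+1} = r_i − f(r_i)/f′(r_i) mod 5^{i+2}, where f′(x) = 3x². Iterate:
  r_0 = 1 (mod 5)
  r_1 = 1 (mod 25)
Final: r = 1 with f(r) ≡ 0 mod 5^2.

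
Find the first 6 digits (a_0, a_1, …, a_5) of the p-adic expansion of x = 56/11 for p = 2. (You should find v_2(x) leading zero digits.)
(a_0, …, a_5) = (0, 0, 0, 1, 0, 1)

v_2(56/11) = 3, so a_0 = ... = a_2 = 0. Factor out: x = 2^3 · u with u = 7/11 a unit in ℤ_2. Expand u iteratively via a_{v+i} = u_i mod 2, u_{i+1} = (u_i − a_{v+i})/2:
  u_0 = 7/11;  a_3 = 1;  u_1 = (u_0 − 1)/2 = -2/11
  u_1 = -2/11;  a_4 = 0;  u_2 = (u_1 − 0)/2 = -1/11
  u_2 = -1/11;  a_5 = 1;  u_3 = (u_2 − 1)/2 = -6/11
Digits: (0, 0, 0, 1, 0, 1).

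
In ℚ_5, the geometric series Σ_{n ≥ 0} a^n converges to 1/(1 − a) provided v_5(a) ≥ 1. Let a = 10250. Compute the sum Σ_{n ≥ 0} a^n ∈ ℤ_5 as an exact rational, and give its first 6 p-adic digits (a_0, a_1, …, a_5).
Σ a^n = 1/(1 − a) = -1/10249;  first 6 digits = (1, 0, 0, 2, 1, 3)

v_5(a) = 3 ≥ 1, so the series converges in ℤ_5 to 1/(1 − a) = 1/(1 − 10250) = -1/10249. Expand this rational in ℤ_5: compute digits iteratively via d_i = x_i mod 5, x_{i+1} = (x_i − d_i)/5. The first 6 digits are (1, 0, 0, 2, 1, 3).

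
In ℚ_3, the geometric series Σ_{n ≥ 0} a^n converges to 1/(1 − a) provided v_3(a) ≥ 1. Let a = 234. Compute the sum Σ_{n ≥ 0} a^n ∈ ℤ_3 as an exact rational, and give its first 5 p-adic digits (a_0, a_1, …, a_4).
Σ a^n = 1/(1 − a) = -1/233;  first 5 digits = (1, 0, 2, 2, 0)

v_3(a) = 2 ≥ 1, so the series converges in ℤ_3 to 1/(1 − a) = 1/(1 − 234) = -1/233. Expand this rational in ℤ_3: compute digits iteratively via d_i = x_i mod 3, x_{i+1} = (x_i − d_i)/3. The first 5 digits are (1, 0, 2, 2, 0).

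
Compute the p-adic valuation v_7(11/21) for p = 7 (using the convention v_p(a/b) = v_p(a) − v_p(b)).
v_7(11/21) = -1

Factor powers of 7 from the numerator and denominator of the reduced fraction: 11 = 7^0 · 11 and 21 = 7^1 · 3. Apply v_p(a/b) = v_p(a) − v_p(b): v_7(11/21) = 0 − 1 = -1.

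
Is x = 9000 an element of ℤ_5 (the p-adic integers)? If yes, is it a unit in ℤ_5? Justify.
x ∈ ℤ_5 but not a unit; v_5(x) = 3 > 0

ℤ_5 = {x ∈ ℚ_5 : v_5(x) ≥ 0} and ℤ_5^× = {x ∈ ℤ_5 : v_5(x) = 0}. Here v_5(9000) = v_5(num) − v_5(den) = 3; compare against these criteria.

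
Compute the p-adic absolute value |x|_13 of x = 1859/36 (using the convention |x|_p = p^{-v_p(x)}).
|1859/36|_13 = 1/169

Step 1 — compute v_13(x) by factoring powers of 13 out of the numerator and denominator: v_13(1859/36) = 2. Step 2 — apply |x|_p = p^{-v_p(x)} = 13^{-2} = 1/169.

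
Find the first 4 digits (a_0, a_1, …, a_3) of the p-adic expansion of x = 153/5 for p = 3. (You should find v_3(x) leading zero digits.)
(a_0, …, a_3) = (0, 0, 1, 2)

v_3(153/5) = 2, so a_0 = ... = a_1 = 0. Factor out: x = 3^2 · u with u = 17/5 a unit in ℤ_3. Expand u iteratively via a_{v+i} = u_i mod 3, u_{i+1} = (u_i − a_{v+i})/3:
  u_0 = 17/5;  a_2 = 1;  u_1 = (u_0 − 1)/3 = 4/5
  u_1 = 4/5;  a_3 = 2;  u_2 = (u_1 − 2)/3 = -2/5
Digits: (0, 0, 1, 2).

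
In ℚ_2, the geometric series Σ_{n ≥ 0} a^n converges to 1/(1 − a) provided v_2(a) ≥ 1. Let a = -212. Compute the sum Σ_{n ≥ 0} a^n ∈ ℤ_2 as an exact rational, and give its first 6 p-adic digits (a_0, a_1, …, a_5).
Σ a^n = 1/(1 − a) = 1/213;  first 6 digits = (1, 0, 1, 1, 1, 1)

v_2(a) = 2 ≥ 1, so the series converges in ℤ_2 to 1/(1 − a) = 1/(1 − (-212)) = 1/213. Expand this rational in ℤ_2: compute digits iteratively via d_i = x_i mod 2, x_{i+1} = (x_i − d_i)/2. The first 6 digits are (1, 0, 1, 1, 1, 1).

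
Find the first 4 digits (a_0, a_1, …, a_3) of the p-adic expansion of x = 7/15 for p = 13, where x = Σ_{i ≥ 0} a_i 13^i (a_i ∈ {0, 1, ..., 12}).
(a_0, …, a_3) = (10, 1, 12, 6)

v_13(7/15) = 0 (numerator and denominator both coprime to 13), so x ∈ ℤ_13^×. Compute digits iteratively via a_i = x_i mod 13, x_{i+1} = (x_i − a_i)/13, with x_0 = x:
  x_0 = 7/15;  a_0 = 10;  x_1 = (x_0 − 10)/13 = -11/15
  x_1 = -11/15;  a_1 = 1;  x_2 = (x_1 − 1)/13 = -2/15
  x_2 = -2/15;  a_2 = 12;  x_3 = (x_2 − 12)/13 = -14/15
  x_3 = -14/15;  a_3 = 6;  x_4 = (x_3 − 6)/13 = -8/15
Digits: (10, 1, 12, 6).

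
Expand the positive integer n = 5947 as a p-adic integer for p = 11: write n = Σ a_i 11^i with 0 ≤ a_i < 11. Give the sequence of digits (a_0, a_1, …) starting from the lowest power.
(a_0, a_1, …) = (7, 1, 5, 4)

Repeated division by 11 gives the digits low-to-high: 5947 = 7 + 1·11^1 + 5·11^2 + 4·11^3. Digit sequence: (7, 1, 5, 4).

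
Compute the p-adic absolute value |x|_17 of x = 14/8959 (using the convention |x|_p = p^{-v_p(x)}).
|14/8959|_17 = 289

Step 1 — compute v_17(x) by factoring powers of 17 out of the numerator and denominator: v_17(14/8959) = -2. Step 2 — apply |x|_p = p^{-v_p(x)} = 17^{2} = 289.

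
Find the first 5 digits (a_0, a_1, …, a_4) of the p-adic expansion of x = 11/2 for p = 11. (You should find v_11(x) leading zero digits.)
(a_0, …, a_4) = (0, 6, 5, 5, 5)

v_11(11/2) = 1, so a_0 = ... = a_0 = 0. Factor out: x = 11^1 · u with u = 1/2 a unit in ℤ_11. Expand u iteratively via a_{v+i} = u_i mod 11, u_{i+1} = (u_i − a_{v+i})/11:
  u_0 = 1/2;  a_1 = 6;  u_1 = (u_0 − 6)/11 = -1/2
  u_1 = -1/2;  a_2 = 5;  u_2 = (u_1 − 5)/11 = -1/2
  u_2 = -1/2;  a_3 = 5;  u_3 = (u_2 − 5)/11 = -1/2
  u_3 = -1/2;  a_4 = 5;  u_4 = (u_3 − 5)/11 = -1/2
Digits: (0, 6, 5, 5, 5).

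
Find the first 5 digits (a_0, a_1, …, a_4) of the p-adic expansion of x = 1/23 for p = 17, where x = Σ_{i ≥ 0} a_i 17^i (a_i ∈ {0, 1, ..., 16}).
(a_0, …, a_4) = (3, 5, 13, 14, 8)

v_17(1/23) = 0 (numerator and denominator both coprime to 17), so x ∈ ℤ_17^×. Compute digits iteratively via a_i = x_i mod 17, x_{i+1} = (x_i − a_i)/17, with x_0 = x:
  x_0 = 1/23;  a_0 = 3;  x_1 = (x_0 − 3)/17 = -4/23
  x_1 = -4/23;  a_1 = 5;  x_2 = (x_1 − 5)/17 = -7/23
  x_2 = -7/23;  a_2 = 13;  x_3 = (x_2 − 13)/17 = -18/23
  x_3 = -18/23;  a_3 = 14;  x_4 = (x_3 − 14)/17 = -20/23
  x_4 = -20/23;  a_4 = 8;  x_5 = (x_4 − 8)/17 = -12/23
Digits: (3, 5, 13, 14, 8).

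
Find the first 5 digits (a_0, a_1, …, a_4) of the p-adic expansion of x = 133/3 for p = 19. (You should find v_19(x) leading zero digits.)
(a_0, …, a_4) = (0, 15, 12, 12, 12)

v_19(133/3) = 1, so a_0 = ... = a_0 = 0. Factor out: x = 19^1 · u with u = 7/3 a unit in ℤ_19. Expand u iteratively via a_{v+i} = u_i mod 19, u_{i+1} = (u_i − a_{v+i})/19:
  u_0 = 7/3;  a_1 = 15;  u_1 = (u_0 − 15)/19 = -2/3
  u_1 = -2/3;  a_2 = 12;  u_2 = (u_1 − 12)/19 = -2/3
  u_2 = -2/3;  a_3 = 12;  u_3 = (u_2 − 12)/19 = -2/3
  u_3 = -2/3;  a_4 = 12;  u_4 = (u_3 − 12)/19 = -2/3
Digits: (0, 15, 12, 12, 12).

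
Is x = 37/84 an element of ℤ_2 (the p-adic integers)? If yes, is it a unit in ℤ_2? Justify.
x ∉ ℤ_2 (v_2(x) = -2 < 0)

ℤ_2 = {x ∈ ℚ_2 : v_2(x) ≥ 0} and ℤ_2^× = {x ∈ ℤ_2 : v_2(x) = 0}. Here v_2(37/84) = v_2(num) − v_2(den) = -2; compare against these criteria.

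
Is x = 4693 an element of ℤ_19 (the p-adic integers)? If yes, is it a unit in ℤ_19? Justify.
x ∈ ℤ_19 but not a unit; v_19(x) = 2 > 0

ℤ_19 = {x ∈ ℚ_19 : v_19(x) ≥ 0} and ℤ_19^× = {x ∈ ℤ_19 : v_19(x) = 0}. Here v_19(4693) = v_19(num) − v_19(den) = 2; compare against these criteria.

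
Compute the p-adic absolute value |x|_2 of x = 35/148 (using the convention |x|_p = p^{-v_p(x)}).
|35/148|_2 = 4

Step 1 — compute v_2(x) by factoring powers of 2 out of the numerator and denominator: v_2(35/148) = -2. Step 2 — apply |x|_p = p^{-v_p(x)} = 2^{2} = 4.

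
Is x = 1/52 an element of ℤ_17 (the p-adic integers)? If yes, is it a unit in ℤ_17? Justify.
x ∈ ℤ_17^× (unit); v_17(x) = 0

ℤ_17 = {x ∈ ℚ_17 : v_17(x) ≥ 0} and ℤ_17^× = {x ∈ ℤ_17 : v_17(x) = 0}. Here v_17(1/52) = v_17(num) − v_17(den) = 0; compare against these criteria.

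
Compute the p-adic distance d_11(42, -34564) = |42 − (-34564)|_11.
d_11(42, -34564) = 1/1331

Step 1 — x − y = 42 − (-34564) = 34606. Step 2 — v_11(34606) = 3 (factor: 34606 = (11^3 · 26); the sign does not affect v_p). Step 3 — |x − y|_11 = 11^{-3} = 1/1331.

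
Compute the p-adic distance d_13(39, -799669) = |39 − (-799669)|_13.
d_13(39, -799669) = 1/28561

Step 1 — x − y = 39 − (-799669) = 799708. Step 2 — v_13(799708) = 4 (factor: 799708 = (13^4 · 28); the sign does not affect v_p). Step 3 — |x − y|_13 = 13^{-4} = 1/28561.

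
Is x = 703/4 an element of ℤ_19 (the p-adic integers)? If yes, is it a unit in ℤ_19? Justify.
x ∈ ℤ_19 but not a unit; v_19(x) = 1 > 0

ℤ_19 = {x ∈ ℚ_19 : v_19(x) ≥ 0} and ℤ_19^× = {x ∈ ℤ_19 : v_19(x) = 0}. Here v_19(703/4) = v_19(num) − v_19(den) = 1; compare against these criteria.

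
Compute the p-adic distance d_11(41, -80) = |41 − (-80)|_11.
d_11(41, -80) = 1/121

Step 1 — x − y = 41 − (-80) = 121. Step 2 — v_11(121) = 2 (factor: 121 = (11^2 · 1); the sign does not affect v_p). Step 3 — |x − y|_11 = 11^{-2} = 1/121.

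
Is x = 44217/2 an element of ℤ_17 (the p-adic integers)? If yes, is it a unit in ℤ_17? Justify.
x ∈ ℤ_17 but not a unit; v_17(x) = 3 > 0

ℤ_17 = {x ∈ ℚ_17 : v_17(x) ≥ 0} and ℤ_17^× = {x ∈ ℤ_17 : v_17(x) = 0}. Here v_17(44217/2) = v_17(num) − v_17(den) = 3; compare against these criteria.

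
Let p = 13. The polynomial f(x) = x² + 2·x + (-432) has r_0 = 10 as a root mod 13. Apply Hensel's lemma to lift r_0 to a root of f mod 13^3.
r_2 = 946 (mod 2197)

Hensel: r_{i+1} = r_i − f(r_i)·(f′(r_i))^{-1} mod 13^{i+2}, f′(x) = 2x + 2. Iterate:
  r_0 = 10 (mod 13)
  r_1 = 101 (mod 169)
  r_2 = 946 (mod 2197)
Final: r = 946 satisfies f(r) ≡ 0 mod 13^3.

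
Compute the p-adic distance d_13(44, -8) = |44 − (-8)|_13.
d_13(44, -8) = 1/13

Step 1 — x − y = 44 − (-8) = 52. Step 2 — v_13(52) = 1 (factor: 52 = (13^1 · 4); the sign does not affect v_p). Step 3 — |x − y|_13 = 13^{-1} = 1/13.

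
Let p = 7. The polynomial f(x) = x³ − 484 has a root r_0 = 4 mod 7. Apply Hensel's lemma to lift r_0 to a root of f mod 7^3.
r_2 = 74 (mod 343)

Hensel: r_{i+1} = r_i − f(r_i)/f′(r_i) mod 7^{i+2}, where f′(x) = 3x². Iterate:
  r_0 = 4 (mod 7)
  r_1 = 25 (mod 49)
  r_2 = 74 (mod 343)
Final: r = 74 with f(r) ≡ 0 mod 7^3.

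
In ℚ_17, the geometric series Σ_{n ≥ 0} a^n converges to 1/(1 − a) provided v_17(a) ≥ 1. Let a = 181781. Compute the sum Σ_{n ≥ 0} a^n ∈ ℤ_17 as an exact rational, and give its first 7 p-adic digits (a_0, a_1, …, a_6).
Σ a^n = 1/(1 − a) = -1/181780;  first 7 digits = (1, 0, 0, 3, 2, 0, 9)

v_17(a) = 3 ≥ 1, so the series converges in ℤ_17 to 1/(1 − a) = 1/(1 − 181781) = -1/181780. Expand this rational in ℤ_17: compute digits iteratively via d_i = x_i mod 17, x_{i+1} = (x_i − d_i)/17. The first 7 digits are (1, 0, 0, 3, 2, 0, 9).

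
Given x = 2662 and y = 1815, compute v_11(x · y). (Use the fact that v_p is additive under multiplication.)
v_11(4831530) = 5

v_p(x) = 3 (factor: 2662 = 11^3 · 2); v_p(y) = 2 (factor: 1815 = 11^2 · 15). Additivity: v_p(xy) = v_p(x) + v_p(y) = 3 + 2 = 5. (Direct check: xy = 4831530 = 11^5 · (30).)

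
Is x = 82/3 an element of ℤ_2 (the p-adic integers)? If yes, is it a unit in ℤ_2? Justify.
x ∈ ℤ_2 but not a unit; v_2(x) = 1 > 0

ℤ_2 = {x ∈ ℚ_2 : v_2(x) ≥ 0} and ℤ_2^× = {x ∈ ℤ_2 : v_2(x) = 0}. Here v_2(82/3) = v_2(num) − v_2(den) = 1; compare against these criteria.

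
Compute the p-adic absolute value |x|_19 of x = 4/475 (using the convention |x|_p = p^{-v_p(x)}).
|4/475|_19 = 19

Step 1 — compute v_19(x) by factoring powers of 19 out of the numerator and denominator: v_19(4/475) = -1. Step 2 — apply |x|_p = p^{-v_p(x)} = 19^{1} = 19.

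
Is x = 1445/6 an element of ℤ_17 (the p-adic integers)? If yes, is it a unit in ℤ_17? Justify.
x ∈ ℤ_17 but not a unit; v_17(x) = 2 > 0

ℤ_17 = {x ∈ ℚ_17 : v_17(x) ≥ 0} and ℤ_17^× = {x ∈ ℤ_17 : v_17(x) = 0}. Here v_17(1445/6) = v_17(num) − v_17(den) = 2; compare against these criteria.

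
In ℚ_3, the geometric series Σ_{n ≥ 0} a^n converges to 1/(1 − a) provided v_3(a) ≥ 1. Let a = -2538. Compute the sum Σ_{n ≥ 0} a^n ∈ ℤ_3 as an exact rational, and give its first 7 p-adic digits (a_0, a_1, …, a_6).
Σ a^n = 1/(1 − a) = 1/2539;  first 7 digits = (1, 0, 0, 2, 1, 1, 0)

v_3(a) = 3 ≥ 1, so the series converges in ℤ_3 to 1/(1 − a) = 1/(1 − (-2538)) = 1/2539. Expand this rational in ℤ_3: compute digits iteratively via d_i = x_i mod 3, x_{i+1} = (x_i − d_i)/3. The first 7 digits are (1, 0, 0, 2, 1, 1, 0).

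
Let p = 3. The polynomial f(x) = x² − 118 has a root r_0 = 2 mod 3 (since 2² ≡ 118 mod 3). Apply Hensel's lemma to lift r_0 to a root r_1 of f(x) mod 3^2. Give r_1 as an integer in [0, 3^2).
r_1 = 8 (mod 9)

Hensel's recurrence: r_{i+1} = r_i − f(r_i)·(f′(r_i))^{-1} mod 3^{i+2}, with f′(x) = 2x. Iterate:
  r_0 = 2 (mod 3)
  r_1 = 8 (mod 9)
Final: r_1 = 8, and one checks f(r_1) ≡ 0 mod 3^2.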